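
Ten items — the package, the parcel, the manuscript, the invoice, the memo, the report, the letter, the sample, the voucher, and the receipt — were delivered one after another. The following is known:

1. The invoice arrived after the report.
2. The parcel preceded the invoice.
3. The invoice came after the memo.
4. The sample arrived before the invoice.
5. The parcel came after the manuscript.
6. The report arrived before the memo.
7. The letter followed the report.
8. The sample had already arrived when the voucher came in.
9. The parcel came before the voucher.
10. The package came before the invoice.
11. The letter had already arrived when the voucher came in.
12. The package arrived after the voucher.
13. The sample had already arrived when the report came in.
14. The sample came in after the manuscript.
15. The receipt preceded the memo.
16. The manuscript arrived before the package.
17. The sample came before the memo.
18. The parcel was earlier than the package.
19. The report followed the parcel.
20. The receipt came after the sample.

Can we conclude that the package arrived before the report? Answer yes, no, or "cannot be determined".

no

Tracing the constraints gives the report → the letter → the voucher → the package, so the report must come before the package.
That means the package cannot be before the report.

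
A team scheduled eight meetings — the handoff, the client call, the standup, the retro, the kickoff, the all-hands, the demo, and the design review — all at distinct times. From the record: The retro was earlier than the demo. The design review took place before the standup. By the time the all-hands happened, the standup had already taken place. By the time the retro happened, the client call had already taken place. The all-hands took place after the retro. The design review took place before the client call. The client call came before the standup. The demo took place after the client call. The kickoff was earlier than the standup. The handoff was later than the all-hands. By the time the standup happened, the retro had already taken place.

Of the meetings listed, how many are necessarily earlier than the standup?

4

Directly stated before the standup: the client call, the design review, the kickoff, and the retro.
That's the client call, the design review, the kickoff, and the retro — 4 in all.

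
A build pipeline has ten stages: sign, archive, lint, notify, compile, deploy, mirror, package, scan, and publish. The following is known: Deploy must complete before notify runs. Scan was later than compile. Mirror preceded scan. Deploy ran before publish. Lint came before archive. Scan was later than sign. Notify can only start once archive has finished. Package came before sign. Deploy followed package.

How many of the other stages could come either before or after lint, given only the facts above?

7

Forced after lint: archive and notify.
That leaves compile, deploy, mirror, package, publish, scan, and sign with no forced order relative to lint — 7.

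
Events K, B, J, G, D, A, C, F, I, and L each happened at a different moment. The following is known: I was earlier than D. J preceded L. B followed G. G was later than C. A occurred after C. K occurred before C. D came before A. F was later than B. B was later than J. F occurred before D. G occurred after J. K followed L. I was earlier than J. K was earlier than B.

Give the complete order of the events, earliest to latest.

I, J, L, K, C, G, B, F, D, A

The constraints fix every adjacent pair, so only one ordering works:
I → J → L → K → C → G → B → F → D → A.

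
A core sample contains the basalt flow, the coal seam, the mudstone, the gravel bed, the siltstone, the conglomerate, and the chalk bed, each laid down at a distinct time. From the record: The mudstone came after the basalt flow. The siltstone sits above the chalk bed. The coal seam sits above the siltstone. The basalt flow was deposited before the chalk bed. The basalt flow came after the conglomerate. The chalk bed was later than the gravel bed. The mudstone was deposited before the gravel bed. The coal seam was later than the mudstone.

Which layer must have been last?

the coal seam

Every other layer has a chain of constraints placing it before the coal seam, so the coal seam is last.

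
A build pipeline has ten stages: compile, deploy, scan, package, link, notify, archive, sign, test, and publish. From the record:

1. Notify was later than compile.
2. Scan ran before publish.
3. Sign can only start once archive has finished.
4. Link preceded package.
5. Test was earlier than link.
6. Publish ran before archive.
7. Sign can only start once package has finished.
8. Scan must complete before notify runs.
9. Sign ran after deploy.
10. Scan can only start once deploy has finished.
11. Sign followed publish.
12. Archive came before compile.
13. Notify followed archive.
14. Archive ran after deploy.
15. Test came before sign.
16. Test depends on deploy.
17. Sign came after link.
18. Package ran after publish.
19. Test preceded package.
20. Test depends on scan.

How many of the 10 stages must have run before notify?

Directly stated before notify: archive, compile, and scan.
Deploy reaches notify via deploy → archive → notify.
Publish reaches notify via publish → archive → notify.
No chain forces package (or any of the others) ahead of notify.
That's archive, compile, deploy, publish, and scan — 5 in all.

5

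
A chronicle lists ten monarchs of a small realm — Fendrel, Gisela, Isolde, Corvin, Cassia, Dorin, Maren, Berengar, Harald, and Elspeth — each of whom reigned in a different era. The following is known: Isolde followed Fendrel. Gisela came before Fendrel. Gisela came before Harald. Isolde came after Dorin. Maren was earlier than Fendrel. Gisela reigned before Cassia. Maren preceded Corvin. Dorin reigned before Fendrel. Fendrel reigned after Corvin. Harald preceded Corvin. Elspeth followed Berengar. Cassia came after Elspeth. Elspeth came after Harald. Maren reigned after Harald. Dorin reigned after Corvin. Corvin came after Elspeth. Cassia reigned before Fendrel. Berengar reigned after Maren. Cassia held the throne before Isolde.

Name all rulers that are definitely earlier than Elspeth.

Directly stated before Elspeth: Berengar and Harald.
Gisela reaches Elspeth via Gisela → Harald → Elspeth.
Maren reaches Elspeth via Maren → Berengar → Elspeth.

Berengar, Gisela, Harald, Maren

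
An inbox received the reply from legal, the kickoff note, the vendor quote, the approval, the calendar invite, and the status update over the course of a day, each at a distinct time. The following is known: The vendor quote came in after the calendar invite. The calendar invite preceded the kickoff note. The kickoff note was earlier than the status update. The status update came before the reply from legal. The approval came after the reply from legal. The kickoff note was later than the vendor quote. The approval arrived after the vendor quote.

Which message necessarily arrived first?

the calendar invite

The calendar invite has a chain of constraints placing it before every other message, so the calendar invite must be first.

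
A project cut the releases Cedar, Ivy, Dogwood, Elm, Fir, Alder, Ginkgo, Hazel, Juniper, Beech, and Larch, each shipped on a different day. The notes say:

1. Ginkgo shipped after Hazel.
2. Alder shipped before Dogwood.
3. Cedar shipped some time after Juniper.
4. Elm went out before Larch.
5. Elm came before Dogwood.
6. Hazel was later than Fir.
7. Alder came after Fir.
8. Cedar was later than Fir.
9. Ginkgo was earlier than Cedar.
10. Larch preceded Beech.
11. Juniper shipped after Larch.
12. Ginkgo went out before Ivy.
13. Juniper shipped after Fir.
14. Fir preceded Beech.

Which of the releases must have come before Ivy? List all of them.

Directly stated before Ivy: Ginkgo.
Fir reaches Ivy via Fir → Hazel → Ginkgo → Ivy.
Hazel reaches Ivy via Hazel → Ginkgo → Ivy.
No chain forces Dogwood (or any of the others) ahead of Ivy.

Fir, Ginkgo, Hazel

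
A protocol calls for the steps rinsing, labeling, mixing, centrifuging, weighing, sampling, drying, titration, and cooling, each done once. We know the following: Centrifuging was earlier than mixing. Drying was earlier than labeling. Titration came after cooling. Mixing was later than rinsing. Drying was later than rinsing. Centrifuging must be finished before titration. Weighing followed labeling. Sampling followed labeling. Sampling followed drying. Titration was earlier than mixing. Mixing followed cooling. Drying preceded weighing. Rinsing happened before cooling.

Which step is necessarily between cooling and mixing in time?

Tracing the constraints gives cooling → titration → mixing, so titration sits after cooling and before mixing.
No other step is forced both after cooling and before mixing.

titration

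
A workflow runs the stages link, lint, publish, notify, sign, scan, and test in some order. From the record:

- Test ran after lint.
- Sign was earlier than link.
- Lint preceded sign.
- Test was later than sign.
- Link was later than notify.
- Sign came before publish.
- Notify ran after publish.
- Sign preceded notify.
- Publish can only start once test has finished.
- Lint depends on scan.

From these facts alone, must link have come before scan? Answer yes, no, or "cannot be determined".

no

Tracing the constraints gives scan → lint → sign → link, so scan must come before link.
That means link cannot be before scan.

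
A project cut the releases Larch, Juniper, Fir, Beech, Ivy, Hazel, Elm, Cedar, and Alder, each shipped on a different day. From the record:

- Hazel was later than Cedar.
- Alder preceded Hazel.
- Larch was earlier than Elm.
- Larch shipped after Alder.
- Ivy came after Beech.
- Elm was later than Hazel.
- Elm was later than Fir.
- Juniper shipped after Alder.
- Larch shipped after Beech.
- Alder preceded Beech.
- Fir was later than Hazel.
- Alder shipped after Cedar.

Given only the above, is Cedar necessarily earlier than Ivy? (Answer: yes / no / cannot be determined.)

yes

Chain the constraints: Cedar → Alder → Beech → Ivy. Each link is directly stated, so Cedar comes before Ivy.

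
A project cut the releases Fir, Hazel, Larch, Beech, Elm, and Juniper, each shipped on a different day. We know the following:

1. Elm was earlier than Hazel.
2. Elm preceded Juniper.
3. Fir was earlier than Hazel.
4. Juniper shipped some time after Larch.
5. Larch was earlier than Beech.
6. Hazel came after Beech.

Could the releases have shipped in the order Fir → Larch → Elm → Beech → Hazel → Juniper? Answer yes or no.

yes

Check each stated constraint against the proposed order — e.g. Fir is ahead of Hazel; Larch is ahead of Juniper. Every pair is in the required order; nothing is violated.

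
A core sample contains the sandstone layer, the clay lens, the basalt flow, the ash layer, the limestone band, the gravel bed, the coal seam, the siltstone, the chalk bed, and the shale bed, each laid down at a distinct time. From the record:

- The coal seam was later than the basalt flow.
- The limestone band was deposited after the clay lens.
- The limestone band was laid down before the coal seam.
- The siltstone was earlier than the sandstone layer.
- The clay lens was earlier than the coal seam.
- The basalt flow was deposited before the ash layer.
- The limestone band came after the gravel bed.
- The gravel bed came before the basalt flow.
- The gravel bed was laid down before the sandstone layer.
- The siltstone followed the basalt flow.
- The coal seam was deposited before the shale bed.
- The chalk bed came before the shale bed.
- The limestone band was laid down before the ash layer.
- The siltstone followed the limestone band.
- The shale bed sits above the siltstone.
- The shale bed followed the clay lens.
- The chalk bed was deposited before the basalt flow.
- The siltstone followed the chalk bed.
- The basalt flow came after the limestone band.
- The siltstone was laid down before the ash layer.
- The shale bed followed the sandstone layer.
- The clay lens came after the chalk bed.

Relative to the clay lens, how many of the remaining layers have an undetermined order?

1

Forced before the clay lens: the chalk bed; forced after the clay lens: the ash layer, the basalt flow, the coal seam, the limestone band, the sandstone layer, the shale bed, and the siltstone.
That leaves the gravel bed with no forced order relative to the clay lens — 1.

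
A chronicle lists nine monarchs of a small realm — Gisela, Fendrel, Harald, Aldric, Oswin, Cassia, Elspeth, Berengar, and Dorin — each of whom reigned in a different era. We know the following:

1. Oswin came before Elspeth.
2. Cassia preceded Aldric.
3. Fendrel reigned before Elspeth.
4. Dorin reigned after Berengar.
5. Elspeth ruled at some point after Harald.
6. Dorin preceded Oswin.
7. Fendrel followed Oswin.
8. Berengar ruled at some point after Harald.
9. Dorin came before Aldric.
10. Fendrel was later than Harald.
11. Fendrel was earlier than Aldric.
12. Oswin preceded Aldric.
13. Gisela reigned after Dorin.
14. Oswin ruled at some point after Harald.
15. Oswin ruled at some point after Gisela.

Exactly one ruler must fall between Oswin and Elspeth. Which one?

Fendrel

Tracing the constraints gives Oswin → Fendrel → Elspeth, so Fendrel sits after Oswin and before Elspeth.
No other ruler is forced both after Oswin and before Elspeth.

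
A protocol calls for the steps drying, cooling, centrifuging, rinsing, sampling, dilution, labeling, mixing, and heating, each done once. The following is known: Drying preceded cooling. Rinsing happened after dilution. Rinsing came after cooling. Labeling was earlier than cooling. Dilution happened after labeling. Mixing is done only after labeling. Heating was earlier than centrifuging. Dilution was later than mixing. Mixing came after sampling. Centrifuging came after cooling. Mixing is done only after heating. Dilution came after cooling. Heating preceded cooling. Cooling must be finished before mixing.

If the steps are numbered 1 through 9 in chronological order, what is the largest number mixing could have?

7

Mixing must come before dilution and rinsing — 2 steps forced after it.
Everything else can be placed before mixing in some valid order, so mixing can sit as late as position 9 − 2 = 7.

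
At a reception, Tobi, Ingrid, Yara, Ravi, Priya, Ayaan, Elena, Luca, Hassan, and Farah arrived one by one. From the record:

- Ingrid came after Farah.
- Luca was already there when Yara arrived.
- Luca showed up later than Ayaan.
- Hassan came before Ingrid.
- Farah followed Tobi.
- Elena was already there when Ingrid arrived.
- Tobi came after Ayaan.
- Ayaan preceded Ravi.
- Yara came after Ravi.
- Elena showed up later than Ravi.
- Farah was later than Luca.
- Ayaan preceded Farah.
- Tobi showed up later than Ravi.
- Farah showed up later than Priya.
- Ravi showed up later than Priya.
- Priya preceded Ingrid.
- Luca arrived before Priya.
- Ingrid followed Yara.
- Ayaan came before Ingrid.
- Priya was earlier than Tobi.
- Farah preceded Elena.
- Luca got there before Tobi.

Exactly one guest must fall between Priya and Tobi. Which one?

Tracing the constraints gives Priya → Ravi → Tobi, so Ravi sits after Priya and before Tobi.
No other guest is forced both after Priya and before Tobi.

Ravi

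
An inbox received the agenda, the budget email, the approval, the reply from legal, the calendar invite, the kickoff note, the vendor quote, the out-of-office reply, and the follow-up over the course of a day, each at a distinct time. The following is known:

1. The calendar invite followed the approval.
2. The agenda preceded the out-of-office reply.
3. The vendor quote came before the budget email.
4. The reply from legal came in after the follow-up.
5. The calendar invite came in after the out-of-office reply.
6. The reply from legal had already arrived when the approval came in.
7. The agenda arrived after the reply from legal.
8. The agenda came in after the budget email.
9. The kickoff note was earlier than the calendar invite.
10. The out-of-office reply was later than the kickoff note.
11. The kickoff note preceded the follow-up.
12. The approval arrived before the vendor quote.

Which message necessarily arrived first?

The kickoff note has a chain of constraints placing it before every other message, so the kickoff note must be first.

the kickoff note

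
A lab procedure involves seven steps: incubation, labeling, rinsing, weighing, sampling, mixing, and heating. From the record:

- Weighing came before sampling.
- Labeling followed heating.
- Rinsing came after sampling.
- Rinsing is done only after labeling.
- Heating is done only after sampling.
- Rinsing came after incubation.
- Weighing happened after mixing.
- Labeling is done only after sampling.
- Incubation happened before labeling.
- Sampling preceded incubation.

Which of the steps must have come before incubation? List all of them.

Directly stated before incubation: sampling.
Mixing reaches incubation via mixing → weighing → sampling → incubation.
Weighing reaches incubation via weighing → sampling → incubation.
No chain forces labeling (or any of the others) ahead of incubation.

mixing, sampling, weighing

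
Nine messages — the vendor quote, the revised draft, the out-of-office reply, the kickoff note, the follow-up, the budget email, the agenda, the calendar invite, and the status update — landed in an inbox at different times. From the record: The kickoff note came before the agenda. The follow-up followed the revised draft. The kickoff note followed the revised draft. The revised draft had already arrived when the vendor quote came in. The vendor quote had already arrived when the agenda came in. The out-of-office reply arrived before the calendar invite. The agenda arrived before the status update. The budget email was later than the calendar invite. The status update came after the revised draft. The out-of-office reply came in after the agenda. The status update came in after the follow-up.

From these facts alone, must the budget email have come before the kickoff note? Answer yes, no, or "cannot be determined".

no

Tracing the constraints gives the kickoff note → the agenda → the out-of-office reply → the calendar invite → the budget email, so the kickoff note must come before the budget email.
That means the budget email cannot be before the kickoff note.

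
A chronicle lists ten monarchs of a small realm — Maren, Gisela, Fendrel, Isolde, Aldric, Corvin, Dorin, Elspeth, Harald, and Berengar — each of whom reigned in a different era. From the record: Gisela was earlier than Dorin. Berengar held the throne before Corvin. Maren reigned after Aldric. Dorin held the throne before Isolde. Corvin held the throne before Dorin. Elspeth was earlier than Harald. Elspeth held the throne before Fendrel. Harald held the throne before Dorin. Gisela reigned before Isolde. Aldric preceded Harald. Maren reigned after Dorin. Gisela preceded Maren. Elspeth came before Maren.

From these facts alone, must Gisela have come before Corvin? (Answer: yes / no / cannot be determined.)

cannot be determined

No chain of stated constraints runs from Gisela to Corvin, and none runs from Corvin to Gisela either.
So the relative order of Gisela and Corvin is not fixed by the given facts.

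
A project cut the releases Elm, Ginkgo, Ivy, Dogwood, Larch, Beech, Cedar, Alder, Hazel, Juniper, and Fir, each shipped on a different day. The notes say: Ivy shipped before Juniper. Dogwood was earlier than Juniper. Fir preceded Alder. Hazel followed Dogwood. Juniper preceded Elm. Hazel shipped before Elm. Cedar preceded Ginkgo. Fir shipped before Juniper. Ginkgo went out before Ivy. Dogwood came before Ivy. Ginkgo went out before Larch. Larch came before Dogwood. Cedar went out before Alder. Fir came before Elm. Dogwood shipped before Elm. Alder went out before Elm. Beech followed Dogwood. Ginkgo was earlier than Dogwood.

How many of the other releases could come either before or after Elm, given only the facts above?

Forced before Elm: Alder, Cedar, Dogwood, Fir, Ginkgo, Hazel, Ivy, Juniper, and Larch.
That leaves Beech with no forced order relative to Elm — 1.

1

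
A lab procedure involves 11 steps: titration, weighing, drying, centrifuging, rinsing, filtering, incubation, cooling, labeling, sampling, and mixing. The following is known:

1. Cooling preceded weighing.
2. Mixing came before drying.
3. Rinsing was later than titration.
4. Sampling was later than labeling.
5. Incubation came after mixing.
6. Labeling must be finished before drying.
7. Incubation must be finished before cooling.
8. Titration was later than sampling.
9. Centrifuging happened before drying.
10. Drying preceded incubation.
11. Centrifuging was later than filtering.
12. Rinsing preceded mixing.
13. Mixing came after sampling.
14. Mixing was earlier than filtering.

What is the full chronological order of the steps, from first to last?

The constraints fix every adjacent pair, so only one ordering works:
labeling → sampling → titration → rinsing → mixing → filtering → centrifuging → drying → incubation → cooling → weighing.

labeling, sampling, titration, rinsing, mixing, filtering, centrifuging, drying, incubation, cooling, weighing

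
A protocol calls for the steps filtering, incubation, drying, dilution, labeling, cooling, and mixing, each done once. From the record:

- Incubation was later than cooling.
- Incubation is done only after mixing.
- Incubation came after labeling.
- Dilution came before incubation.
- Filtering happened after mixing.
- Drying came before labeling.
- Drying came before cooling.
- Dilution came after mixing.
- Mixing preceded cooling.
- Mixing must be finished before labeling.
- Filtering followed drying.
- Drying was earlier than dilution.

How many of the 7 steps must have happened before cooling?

2

Directly stated before cooling: drying and mixing.
No chain forces incubation (or any of the others) ahead of cooling.
That's drying and mixing — 2 in all.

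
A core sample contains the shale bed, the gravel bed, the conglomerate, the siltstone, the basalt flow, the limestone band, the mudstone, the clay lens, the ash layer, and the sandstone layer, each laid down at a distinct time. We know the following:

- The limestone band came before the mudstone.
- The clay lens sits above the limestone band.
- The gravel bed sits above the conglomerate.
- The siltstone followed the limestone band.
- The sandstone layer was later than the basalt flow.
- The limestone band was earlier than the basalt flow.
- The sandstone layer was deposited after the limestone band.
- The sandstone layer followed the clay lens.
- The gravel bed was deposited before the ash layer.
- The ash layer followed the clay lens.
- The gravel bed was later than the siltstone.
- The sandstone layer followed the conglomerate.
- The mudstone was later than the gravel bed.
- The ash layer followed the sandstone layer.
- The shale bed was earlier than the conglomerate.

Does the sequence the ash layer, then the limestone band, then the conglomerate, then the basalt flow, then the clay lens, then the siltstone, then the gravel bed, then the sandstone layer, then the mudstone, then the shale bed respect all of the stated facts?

The constraints require the shale bed before the conglomerate, but in the proposed sequence the conglomerate appears ahead of the shale bed. That one violation is enough.

no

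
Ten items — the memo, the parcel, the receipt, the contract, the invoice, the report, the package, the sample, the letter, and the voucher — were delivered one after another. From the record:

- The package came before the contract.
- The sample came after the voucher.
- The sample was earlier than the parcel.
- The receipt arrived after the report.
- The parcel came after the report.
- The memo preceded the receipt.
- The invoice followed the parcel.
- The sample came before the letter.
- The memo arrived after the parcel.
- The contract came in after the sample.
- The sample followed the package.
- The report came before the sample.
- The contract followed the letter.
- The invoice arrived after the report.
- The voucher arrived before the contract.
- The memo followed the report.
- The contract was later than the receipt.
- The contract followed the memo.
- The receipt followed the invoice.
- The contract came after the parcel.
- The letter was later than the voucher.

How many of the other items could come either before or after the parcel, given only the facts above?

Forced before the parcel: the package, the report, the sample, and the voucher; forced after the parcel: the contract, the invoice, the memo, and the receipt.
That leaves the letter with no forced order relative to the parcel — 1.

1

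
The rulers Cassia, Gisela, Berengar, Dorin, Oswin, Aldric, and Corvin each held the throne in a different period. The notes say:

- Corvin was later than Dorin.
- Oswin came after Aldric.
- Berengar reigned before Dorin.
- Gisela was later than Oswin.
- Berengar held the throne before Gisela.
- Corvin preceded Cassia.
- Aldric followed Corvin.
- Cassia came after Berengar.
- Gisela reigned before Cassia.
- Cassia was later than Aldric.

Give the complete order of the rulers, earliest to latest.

The constraints fix every adjacent pair, so only one ordering works:
Berengar → Dorin → Corvin → Aldric → Oswin → Gisela → Cassia.

Berengar, Dorin, Corvin, Aldric, Oswin, Gisela, Cassia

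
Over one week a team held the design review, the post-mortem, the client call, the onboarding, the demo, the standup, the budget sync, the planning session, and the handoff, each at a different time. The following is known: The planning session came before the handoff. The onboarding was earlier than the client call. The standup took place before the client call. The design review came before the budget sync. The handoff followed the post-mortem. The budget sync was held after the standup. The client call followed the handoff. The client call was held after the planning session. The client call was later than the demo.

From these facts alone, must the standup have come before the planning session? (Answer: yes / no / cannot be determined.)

No chain of stated constraints runs from the standup to the planning session, and none runs from the planning session to the standup either.
So the relative order of the standup and the planning session is not fixed by the given facts.

cannot be determined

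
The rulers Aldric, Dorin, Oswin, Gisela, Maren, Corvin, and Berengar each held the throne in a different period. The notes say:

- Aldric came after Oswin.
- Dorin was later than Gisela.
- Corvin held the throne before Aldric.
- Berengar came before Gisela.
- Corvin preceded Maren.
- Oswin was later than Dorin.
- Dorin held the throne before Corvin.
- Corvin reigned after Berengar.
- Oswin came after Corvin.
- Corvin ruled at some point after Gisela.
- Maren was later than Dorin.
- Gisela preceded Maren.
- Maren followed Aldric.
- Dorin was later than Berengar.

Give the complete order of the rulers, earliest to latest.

The constraints fix every adjacent pair, so only one ordering works:
Berengar → Gisela → Dorin → Corvin → Oswin → Aldric → Maren.

Berengar, Gisela, Dorin, Corvin, Oswin, Aldric, Maren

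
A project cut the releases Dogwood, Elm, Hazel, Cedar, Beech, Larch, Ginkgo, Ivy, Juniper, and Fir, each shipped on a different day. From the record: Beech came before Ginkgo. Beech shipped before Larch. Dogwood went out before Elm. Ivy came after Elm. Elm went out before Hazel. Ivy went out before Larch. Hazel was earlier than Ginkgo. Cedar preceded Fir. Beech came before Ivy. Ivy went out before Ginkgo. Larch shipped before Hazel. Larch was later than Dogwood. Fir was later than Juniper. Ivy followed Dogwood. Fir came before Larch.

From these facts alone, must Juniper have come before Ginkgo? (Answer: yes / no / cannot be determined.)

Chain the constraints: Juniper → Fir → Larch → Hazel → Ginkgo. Each link is directly stated, so Juniper comes before Ginkgo.

yes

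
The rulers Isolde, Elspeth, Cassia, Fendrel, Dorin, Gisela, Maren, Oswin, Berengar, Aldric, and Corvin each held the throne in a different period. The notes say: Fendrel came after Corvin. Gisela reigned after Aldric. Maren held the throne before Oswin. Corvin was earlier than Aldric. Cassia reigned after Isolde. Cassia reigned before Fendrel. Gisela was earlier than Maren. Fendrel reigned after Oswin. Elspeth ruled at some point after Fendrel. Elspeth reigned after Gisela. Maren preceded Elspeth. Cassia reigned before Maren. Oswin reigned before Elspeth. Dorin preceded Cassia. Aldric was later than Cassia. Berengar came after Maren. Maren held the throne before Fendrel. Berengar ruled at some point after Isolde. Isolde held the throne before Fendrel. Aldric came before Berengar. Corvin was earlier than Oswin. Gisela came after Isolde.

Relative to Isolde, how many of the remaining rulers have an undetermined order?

2

Forced after Isolde: Aldric, Berengar, Cassia, Elspeth, Fendrel, Gisela, Maren, and Oswin.
That leaves Corvin and Dorin with no forced order relative to Isolde — 2.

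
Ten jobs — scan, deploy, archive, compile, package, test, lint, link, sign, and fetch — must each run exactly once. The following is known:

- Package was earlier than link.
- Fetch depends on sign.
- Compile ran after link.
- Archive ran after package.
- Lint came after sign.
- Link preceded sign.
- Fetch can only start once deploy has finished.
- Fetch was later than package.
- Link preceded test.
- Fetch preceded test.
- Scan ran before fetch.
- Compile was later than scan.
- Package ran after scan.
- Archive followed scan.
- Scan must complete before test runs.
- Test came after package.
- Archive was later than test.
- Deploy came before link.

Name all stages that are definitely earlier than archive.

deploy, fetch, link, package, scan, sign, test

Directly stated before archive: package, scan, and test.
Deploy reaches archive via deploy → fetch → test → archive.
Fetch reaches archive via fetch → test → archive.
Link reaches archive via link → test → archive.
Likewise sign reaches archive by chaining the stated constraints.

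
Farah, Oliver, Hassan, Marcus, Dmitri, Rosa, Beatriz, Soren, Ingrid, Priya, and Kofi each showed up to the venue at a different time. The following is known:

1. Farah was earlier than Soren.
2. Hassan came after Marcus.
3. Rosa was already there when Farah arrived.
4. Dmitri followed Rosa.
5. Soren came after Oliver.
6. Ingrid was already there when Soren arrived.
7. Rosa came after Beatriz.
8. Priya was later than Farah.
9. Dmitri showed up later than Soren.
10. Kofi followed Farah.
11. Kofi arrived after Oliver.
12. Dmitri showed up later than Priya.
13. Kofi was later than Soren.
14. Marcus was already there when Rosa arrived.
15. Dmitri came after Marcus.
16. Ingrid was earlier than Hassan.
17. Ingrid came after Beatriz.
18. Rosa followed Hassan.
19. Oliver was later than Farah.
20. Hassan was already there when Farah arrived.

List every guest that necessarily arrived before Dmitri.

Directly stated before Dmitri: Marcus, Priya, Rosa, and Soren.
Beatriz reaches Dmitri via Beatriz → Rosa → Dmitri.
Farah reaches Dmitri via Farah → Priya → Dmitri.
Hassan reaches Dmitri via Hassan → Rosa → Dmitri.
Likewise Ingrid and Oliver each reach Dmitri by chaining the stated constraints.
No chain forces Kofi ahead of Dmitri.

Beatriz, Farah, Hassan, Ingrid, Marcus, Oliver, Priya, Rosa, Soren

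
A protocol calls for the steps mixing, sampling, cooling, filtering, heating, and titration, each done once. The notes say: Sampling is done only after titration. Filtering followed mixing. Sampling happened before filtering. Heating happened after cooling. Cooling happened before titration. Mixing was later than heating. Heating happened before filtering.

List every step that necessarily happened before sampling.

Directly stated before sampling: titration.
Cooling reaches sampling via cooling → titration → sampling.
No chain forces mixing (or any of the others) ahead of sampling.

cooling, titration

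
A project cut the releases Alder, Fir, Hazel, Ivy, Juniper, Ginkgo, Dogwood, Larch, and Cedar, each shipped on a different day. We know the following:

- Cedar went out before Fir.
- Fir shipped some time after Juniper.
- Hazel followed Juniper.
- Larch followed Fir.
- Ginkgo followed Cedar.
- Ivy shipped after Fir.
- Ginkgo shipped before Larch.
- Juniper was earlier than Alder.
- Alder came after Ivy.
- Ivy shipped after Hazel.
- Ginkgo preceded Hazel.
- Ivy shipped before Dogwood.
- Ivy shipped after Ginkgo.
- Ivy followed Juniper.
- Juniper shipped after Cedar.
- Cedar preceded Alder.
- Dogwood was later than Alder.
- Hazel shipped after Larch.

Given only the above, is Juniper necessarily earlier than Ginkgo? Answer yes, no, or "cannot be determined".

cannot be determined

No chain of stated constraints runs from Juniper to Ginkgo, and none runs from Ginkgo to Juniper either.
So the relative order of Juniper and Ginkgo is not fixed by the given facts.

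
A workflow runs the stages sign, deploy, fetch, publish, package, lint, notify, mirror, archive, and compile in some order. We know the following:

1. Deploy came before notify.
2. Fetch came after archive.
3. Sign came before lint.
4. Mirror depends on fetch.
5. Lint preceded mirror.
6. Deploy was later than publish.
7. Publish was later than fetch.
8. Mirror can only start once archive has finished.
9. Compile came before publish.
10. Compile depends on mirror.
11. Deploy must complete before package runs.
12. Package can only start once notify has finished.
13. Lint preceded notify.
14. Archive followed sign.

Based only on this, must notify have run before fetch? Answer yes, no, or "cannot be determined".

Tracing the constraints gives fetch → publish → deploy → notify, so fetch must come before notify.
That means notify cannot be before fetch.

no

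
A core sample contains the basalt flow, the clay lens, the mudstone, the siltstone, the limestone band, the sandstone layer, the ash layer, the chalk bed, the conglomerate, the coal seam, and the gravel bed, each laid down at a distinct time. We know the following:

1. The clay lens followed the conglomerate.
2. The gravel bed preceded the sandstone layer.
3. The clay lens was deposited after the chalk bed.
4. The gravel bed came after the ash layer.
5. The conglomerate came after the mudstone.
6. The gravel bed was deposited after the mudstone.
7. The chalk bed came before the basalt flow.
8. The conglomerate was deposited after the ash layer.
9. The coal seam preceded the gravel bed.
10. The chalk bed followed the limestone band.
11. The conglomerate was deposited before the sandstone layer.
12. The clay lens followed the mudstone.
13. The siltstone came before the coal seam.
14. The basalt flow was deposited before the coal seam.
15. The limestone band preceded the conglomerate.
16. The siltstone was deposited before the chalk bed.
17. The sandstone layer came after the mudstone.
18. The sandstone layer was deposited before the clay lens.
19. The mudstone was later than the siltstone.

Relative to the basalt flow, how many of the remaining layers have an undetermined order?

3

Forced before the basalt flow: the chalk bed, the limestone band, and the siltstone; forced after the basalt flow: the clay lens, the coal seam, the gravel bed, and the sandstone layer.
That leaves the ash layer, the conglomerate, and the mudstone with no forced order relative to the basalt flow — 3.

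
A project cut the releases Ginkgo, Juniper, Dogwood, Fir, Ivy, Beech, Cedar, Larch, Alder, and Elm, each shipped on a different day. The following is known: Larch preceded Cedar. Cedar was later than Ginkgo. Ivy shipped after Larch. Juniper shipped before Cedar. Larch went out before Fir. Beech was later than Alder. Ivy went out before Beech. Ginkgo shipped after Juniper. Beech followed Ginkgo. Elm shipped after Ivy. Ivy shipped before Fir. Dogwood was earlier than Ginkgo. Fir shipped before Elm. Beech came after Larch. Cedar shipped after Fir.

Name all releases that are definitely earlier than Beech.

Alder, Dogwood, Ginkgo, Ivy, Juniper, Larch

Directly stated before Beech: Alder, Ginkgo, Ivy, and Larch.
Dogwood reaches Beech via Dogwood → Ginkgo → Beech.
Juniper reaches Beech via Juniper → Ginkgo → Beech.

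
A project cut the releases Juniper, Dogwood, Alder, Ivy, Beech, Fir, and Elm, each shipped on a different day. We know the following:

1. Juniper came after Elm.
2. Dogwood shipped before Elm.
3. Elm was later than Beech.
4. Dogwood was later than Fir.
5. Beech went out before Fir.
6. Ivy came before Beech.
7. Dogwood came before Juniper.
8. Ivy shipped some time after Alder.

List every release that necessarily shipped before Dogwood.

Alder, Beech, Fir, Ivy

Directly stated before Dogwood: Fir.
Alder reaches Dogwood via Alder → Ivy → Beech → Fir → Dogwood.
Beech reaches Dogwood via Beech → Fir → Dogwood.
Ivy reaches Dogwood via Ivy → Beech → Fir → Dogwood.
No chain forces Juniper (or any of the others) ahead of Dogwood.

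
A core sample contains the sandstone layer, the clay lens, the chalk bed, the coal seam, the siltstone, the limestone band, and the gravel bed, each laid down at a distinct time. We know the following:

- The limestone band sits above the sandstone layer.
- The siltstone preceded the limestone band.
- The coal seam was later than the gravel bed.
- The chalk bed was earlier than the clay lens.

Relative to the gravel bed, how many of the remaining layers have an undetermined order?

Forced after the gravel bed: the coal seam.
That leaves the chalk bed, the clay lens, the limestone band, the sandstone layer, and the siltstone with no forced order relative to the gravel bed — 5.

5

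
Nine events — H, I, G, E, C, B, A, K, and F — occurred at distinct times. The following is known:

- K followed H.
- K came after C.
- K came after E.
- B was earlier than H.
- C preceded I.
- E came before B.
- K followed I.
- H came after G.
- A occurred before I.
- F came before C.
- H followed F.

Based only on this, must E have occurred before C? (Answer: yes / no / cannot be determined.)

cannot be determined

No chain of stated constraints runs from E to C, and none runs from C to E either.
So the relative order of E and C is not fixed by the given facts.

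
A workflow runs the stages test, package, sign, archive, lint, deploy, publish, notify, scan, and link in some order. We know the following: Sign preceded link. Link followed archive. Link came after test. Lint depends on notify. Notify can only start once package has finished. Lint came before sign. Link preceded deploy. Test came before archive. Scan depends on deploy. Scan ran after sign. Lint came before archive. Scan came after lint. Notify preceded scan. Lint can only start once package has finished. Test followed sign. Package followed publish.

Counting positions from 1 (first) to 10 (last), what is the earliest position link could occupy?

Archive, lint, notify, package, publish, sign, and test must all come before link — 7 forced predecessors.
Nothing else is forced ahead of link, so its earliest slot is position 7 + 1 = 8.

8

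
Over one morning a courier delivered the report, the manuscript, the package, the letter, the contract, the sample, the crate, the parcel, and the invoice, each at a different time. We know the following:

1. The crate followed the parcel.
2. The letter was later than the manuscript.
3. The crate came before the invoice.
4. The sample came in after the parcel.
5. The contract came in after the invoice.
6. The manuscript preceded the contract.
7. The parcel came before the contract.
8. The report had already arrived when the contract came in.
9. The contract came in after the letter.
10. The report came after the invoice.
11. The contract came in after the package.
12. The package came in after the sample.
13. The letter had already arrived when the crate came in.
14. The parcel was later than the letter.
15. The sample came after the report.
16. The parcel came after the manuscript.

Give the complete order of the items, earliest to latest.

The constraints fix every adjacent pair, so only one ordering works:
the manuscript → the letter → the parcel → the crate → the invoice → the report → the sample → the package → the contract.

the manuscript, the letter, the parcel, the crate, the invoice, the report, the sample, the package, the contract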